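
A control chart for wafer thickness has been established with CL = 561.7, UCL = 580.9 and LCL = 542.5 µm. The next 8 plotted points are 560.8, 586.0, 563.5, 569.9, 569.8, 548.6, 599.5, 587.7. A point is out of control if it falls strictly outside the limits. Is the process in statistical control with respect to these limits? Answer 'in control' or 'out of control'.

Compare each point to [542.5, 580.9]: sample 2 = 586.0 > UCL; sample 7 = 599.5 > UCL; sample 8 = 587.7 > UCL.

out of control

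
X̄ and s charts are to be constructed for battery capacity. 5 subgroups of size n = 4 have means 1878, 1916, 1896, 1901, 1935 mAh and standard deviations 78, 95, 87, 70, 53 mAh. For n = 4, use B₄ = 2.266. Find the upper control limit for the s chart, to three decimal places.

173.576

s̄ = (78 + 95 + 87 + 70 + 53) / 5 = 76.6000
UCL_s = B₄·s̄ = 2.266 × 76.6000 = 173.5756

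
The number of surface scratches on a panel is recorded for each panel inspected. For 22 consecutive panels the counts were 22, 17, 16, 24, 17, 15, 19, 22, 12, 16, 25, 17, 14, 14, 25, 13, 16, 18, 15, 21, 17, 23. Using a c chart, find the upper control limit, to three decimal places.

30.851

c̄ = (22 + 17 + 16 + 24 + 17 + 15 + 19 + 22 + 12 + 16 + 25 + 17 + 14 + 14 + 25 + 13 + 16 + 18 + 15 + 21 + 17 + 23) / 22 = 398 / 22 = 18.0909
UCL = c̄ + 3√c̄ = 18.0909 + 3 × √18.0909 = 18.0909 + 3 × 4.2533 = 30.8509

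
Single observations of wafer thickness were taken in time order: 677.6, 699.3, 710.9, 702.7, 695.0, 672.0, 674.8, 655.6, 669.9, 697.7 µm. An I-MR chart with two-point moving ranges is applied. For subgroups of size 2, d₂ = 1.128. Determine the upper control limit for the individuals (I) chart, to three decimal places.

725.828

X̄ = (677.6 + 699.3 + 710.9 + 702.7 + 695.0 + 672.0 + 674.8 + 655.6 + 669.9 + 697.7) / 10 = 685.5500
Moving ranges: 21.7, 11.6, 8.2, 7.7, 23.0, 2.8, 19.2, 14.3, 27.8; M̄R̄ = 136.3000 / 9 = 15.1444
UCL = X̄ + 3·M̄R̄/d₂ = 685.5500 + 3 × 15.1444 / 1.128 = 725.8278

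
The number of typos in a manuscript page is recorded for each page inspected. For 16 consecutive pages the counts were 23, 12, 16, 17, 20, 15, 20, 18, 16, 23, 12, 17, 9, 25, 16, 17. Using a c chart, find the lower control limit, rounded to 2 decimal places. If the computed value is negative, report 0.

c̄ = (23 + 12 + 16 + 17 + 20 + 15 + 20 + 18 + 16 + 23 + 12 + 17 + 9 + 25 + 16 + 17) / 16 = 276 / 16 = 17.2500
LCL = c̄ − 3√c̄ = 17.2500 − 3 × 4.1533 = 4.7901

4.79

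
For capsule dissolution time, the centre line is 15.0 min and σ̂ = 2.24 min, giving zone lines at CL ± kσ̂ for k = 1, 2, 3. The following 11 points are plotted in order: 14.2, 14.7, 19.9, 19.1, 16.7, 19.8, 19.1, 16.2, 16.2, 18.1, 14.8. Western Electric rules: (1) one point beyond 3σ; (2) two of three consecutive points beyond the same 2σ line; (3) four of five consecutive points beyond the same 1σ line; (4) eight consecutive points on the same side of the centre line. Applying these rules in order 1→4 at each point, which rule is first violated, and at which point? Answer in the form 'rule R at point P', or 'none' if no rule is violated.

Zone of each point (C = within 1σ̂, B = 1σ̂–2σ̂, A = 2σ̂–3σ̂, * = beyond 3σ̂; sign = side of CL): 1:-C, 2:-C, 3:+A, 4:+B, 5:+C, 6:+A, 7:+B, 8:+C, 9:+C, 10:+B, 11:-C
Rule 3 (four of five consecutive points beyond the same 1σ limit) is satisfied at point 7.

rule 3 at point 7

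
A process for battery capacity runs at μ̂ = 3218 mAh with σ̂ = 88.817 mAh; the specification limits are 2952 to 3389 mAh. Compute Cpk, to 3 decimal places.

Cpu = (USL − μ̂) / (3σ̂) = (3389 − 3218) / (3 × 88.817) = 0.6418; Cpl = (μ̂ − LSL) / (3σ̂) = (3218 − 2952) / (3 × 88.817) = 0.9983; Cpk = min(Cpu, Cpl) = 0.6418

0.642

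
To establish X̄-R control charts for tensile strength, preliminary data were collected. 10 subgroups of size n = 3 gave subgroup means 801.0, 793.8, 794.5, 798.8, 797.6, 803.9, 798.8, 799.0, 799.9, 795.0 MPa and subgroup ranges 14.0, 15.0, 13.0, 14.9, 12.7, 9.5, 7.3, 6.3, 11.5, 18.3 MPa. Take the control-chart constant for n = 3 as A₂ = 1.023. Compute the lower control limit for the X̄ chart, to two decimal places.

785.70

X̄̄ = (801.0 + 793.8 + 794.5 + 798.8 + 797.6 + 803.9 + 798.8 + 799.0 + 799.9 + 795.0) / 10 = 7982.3000 / 10 = 798.2300
R̄ = (14.0 + 15.0 + 13.0 + 14.9 + 12.7 + 9.5 + 7.3 + 6.3 + 11.5 + 18.3) / 10 = 122.5000 / 10 = 12.2500
LCL = X̄̄ − A₂·R̄ = 798.2300 − 1.023 × 12.2500 = 785.6983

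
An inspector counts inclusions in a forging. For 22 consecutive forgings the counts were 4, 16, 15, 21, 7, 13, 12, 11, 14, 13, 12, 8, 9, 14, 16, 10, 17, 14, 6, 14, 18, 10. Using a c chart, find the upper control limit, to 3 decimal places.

23.042

c̄ = (4 + 16 + 15 + 21 + 7 + 13 + 12 + 11 + 14 + 13 + 12 + 8 + 9 + 14 + 16 + 10 + 17 + 14 + 6 + 14 + 18 + 10) / 22 = 274 / 22 = 12.4545
UCL = c̄ + 3√c̄ = 12.4545 + 3 × √12.4545 = 12.4545 + 3 × 3.5291 = 23.0418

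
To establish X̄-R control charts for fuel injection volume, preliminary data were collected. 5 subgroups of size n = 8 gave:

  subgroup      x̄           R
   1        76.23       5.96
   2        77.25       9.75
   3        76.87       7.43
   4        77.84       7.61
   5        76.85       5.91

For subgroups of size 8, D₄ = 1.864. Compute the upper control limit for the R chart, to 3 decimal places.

13.667

R̄ = (5.96 + 9.75 + 7.43 + 7.61 + 5.91) / 5 = 36.6600 / 5 = 7.3320
UCL_R = D₄·R̄ = 1.864 × 7.3320 = 13.6668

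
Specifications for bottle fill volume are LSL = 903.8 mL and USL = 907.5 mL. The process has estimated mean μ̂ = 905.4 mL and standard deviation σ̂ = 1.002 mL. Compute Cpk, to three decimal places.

Cpu = (USL − μ̂) / (3σ̂) = (907.5 − 905.4) / (3 × 1.002) = 0.6986; Cpl = (μ̂ − LSL) / (3σ̂) = (905.4 − 903.8) / (3 × 1.002) = 0.5323; Cpk = min(Cpu, Cpl) = 0.5323

0.532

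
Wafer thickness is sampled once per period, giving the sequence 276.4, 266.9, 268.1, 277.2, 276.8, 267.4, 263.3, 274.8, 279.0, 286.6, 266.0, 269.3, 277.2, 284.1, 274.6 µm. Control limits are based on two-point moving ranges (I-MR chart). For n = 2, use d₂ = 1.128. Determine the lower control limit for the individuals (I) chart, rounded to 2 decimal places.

253.86

X̄ = (276.4 + 266.9 + 268.1 + 277.2 + 276.8 + 267.4 + 263.3 + 274.8 + 279.0 + 286.6 + 266.0 + 269.3 + 277.2 + 284.1 + 274.6) / 15 = 273.8467
Moving ranges: 9.5, 1.2, 9.1, 0.4, 9.4, 4.1, 11.5, 4.2, 7.6, 20.6, 3.3, 7.9, 6.9, 9.5; M̄R̄ = 105.2000 / 14 = 7.5143
LCL = X̄ − 3·M̄R̄/d₂ = 273.8467 − 3 × 7.5143 / 1.128 = 253.8619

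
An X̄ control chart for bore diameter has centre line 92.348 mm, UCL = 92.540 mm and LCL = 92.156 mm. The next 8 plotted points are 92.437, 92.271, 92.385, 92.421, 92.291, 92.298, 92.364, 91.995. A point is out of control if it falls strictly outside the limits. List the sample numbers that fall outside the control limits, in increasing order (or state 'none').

Compare each point to [92.156, 92.540]: sample 8 = 91.995 < LCL.

8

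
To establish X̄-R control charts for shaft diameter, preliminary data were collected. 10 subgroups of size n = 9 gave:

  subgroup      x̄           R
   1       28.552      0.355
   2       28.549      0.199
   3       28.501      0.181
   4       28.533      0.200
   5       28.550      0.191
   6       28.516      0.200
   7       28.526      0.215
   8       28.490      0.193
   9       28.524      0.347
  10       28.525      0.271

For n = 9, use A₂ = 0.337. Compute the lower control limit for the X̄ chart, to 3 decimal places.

X̄̄ = (28.552 + 28.549 + 28.501 + 28.533 + 28.550 + 28.516 + 28.526 + 28.490 + 28.524 + 28.525) / 10 = 285.2660 / 10 = 28.5266
R̄ = (0.355 + 0.199 + 0.181 + 0.200 + 0.191 + 0.200 + 0.215 + 0.193 + 0.347 + 0.271) / 10 = 2.3520 / 10 = 0.2352
LCL = X̄̄ − A₂·R̄ = 28.5266 − 0.337 × 0.2352 = 28.4473

28.447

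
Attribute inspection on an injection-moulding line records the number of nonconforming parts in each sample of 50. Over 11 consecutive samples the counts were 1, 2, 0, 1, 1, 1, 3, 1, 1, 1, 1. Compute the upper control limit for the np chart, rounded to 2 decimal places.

p̄ = Σdᵢ / (k·n) = 13 / (11 × 50) = 0.02364
UCL = np̄ + 3·√(np̄(1−p̄)) = 1.1818 + 3 × √(1.1818×0.97636) = 1.1818 + 3 × 1.0742 = 4.4044

4.40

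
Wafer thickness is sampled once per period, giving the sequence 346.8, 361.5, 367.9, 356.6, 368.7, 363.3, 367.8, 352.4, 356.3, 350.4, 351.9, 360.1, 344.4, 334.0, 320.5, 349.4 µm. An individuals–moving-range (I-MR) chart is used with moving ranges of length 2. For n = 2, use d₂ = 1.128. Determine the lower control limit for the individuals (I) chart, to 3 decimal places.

X̄ = (346.8 + 361.5 + 367.9 + 356.6 + 368.7 + 363.3 + 367.8 + 352.4 + 356.3 + 350.4 + 351.9 + 360.1 + 344.4 + 334.0 + 320.5 + 349.4) / 16 = 353.2500
Moving ranges: 14.7, 6.4, 11.3, 12.1, 5.4, 4.5, 15.4, 3.9, 5.9, 1.5, 8.2, 15.7, 10.4, 13.5, 28.9; M̄R̄ = 157.8000 / 15 = 10.5200
LCL = X̄ − 3·M̄R̄/d₂ = 353.2500 − 3 × 10.5200 / 1.128 = 325.2713

325.271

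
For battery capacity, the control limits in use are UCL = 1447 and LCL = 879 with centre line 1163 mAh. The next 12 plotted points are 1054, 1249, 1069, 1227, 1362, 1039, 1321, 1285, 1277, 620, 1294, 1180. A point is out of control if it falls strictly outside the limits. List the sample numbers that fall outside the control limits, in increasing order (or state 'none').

Compare each point to [879, 1447]: sample 10 = 620 < LCL.

10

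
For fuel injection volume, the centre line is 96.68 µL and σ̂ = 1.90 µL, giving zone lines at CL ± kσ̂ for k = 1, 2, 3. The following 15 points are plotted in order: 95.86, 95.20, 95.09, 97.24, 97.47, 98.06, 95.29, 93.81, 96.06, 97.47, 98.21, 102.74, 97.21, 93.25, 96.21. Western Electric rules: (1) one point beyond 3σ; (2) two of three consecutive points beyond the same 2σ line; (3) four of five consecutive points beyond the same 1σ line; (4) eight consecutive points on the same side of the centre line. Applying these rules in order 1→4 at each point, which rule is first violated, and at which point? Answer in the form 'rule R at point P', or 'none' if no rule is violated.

Zone of each point (C = within 1σ̂, B = 1σ̂–2σ̂, A = 2σ̂–3σ̂, * = beyond 3σ̂; sign = side of CL): 1:-C, 2:-C, 3:-C, 4:+C, 5:+C, 6:+C, 7:-C, 8:-B, 9:-C, 10:+C, 11:+C, 12:+*, 13:+C, 14:-B, 15:-C
Rule 1 (one point beyond the 3σ limits) is satisfied at point 12.

rule 1 at point 12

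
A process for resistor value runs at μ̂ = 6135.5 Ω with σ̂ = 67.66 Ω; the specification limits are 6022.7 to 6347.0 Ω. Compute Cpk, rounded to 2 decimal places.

Cpu = (USL − μ̂) / (3σ̂) = (6347.0 − 6135.5) / (3 × 67.66) = 1.0420; Cpl = (μ̂ − LSL) / (3σ̂) = (6135.5 − 6022.7) / (3 × 67.66) = 0.5557; Cpk = min(Cpu, Cpl) = 0.5557

0.56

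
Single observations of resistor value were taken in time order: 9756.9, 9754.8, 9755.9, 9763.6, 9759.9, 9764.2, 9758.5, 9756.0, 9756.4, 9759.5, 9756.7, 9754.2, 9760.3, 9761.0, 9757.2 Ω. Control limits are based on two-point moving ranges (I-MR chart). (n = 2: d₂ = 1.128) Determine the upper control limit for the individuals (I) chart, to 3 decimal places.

X̄ = (9756.9 + 9754.8 + 9755.9 + 9763.6 + 9759.9 + 9764.2 + 9758.5 + 9756.0 + 9756.4 + 9759.5 + 9756.7 + 9754.2 + 9760.3 + 9761.0 + 9757.2) / 15 = 9758.3400
Moving ranges: 2.1, 1.1, 7.7, 3.7, 4.3, 5.7, 2.5, 0.4, 3.1, 2.8, 2.5, 6.1, 0.7, 3.8; M̄R̄ = 46.5000 / 14 = 3.3214
UCL = X̄ + 3·M̄R̄/d₂ = 9758.3400 + 3 × 3.3214 / 1.128 = 9767.1736

9767.174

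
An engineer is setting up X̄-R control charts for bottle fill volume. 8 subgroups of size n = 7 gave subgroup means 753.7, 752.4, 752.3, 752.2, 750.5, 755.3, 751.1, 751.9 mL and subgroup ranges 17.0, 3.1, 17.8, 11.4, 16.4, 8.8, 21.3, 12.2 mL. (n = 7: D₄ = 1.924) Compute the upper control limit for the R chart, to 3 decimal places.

25.974

R̄ = (17.0 + 3.1 + 17.8 + 11.4 + 16.4 + 8.8 + 21.3 + 12.2) / 8 = 108.0000 / 8 = 13.5000
UCL_R = D₄·R̄ = 1.924 × 13.5000 = 25.9740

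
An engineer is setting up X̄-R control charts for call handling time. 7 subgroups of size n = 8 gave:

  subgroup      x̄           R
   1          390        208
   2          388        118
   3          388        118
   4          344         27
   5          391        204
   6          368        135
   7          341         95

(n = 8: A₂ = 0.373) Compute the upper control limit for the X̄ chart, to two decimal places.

421.08

X̄̄ = (390 + 388 + 388 + 344 + 391 + 368 + 341) / 7 = 2610.0000 / 7 = 372.8571
R̄ = (208 + 118 + 118 + 27 + 204 + 135 + 95) / 7 = 905.0000 / 7 = 129.2857
UCL = X̄̄ + A₂·R̄ = 372.8571 + 0.373 × 129.2857 = 421.0807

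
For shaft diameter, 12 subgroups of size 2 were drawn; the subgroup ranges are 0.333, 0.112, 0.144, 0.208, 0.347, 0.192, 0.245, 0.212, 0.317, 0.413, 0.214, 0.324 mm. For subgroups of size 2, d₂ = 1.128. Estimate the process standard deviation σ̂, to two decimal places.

0.23

R̄ = (0.333 + 0.112 + 0.144 + 0.208 + 0.347 + 0.192 + 0.245 + 0.212 + 0.317 + 0.413 + 0.214 + 0.324) / 12 = 0.2551
σ̂ = R̄ / d₂ = 0.2551 / 1.128 = 0.2261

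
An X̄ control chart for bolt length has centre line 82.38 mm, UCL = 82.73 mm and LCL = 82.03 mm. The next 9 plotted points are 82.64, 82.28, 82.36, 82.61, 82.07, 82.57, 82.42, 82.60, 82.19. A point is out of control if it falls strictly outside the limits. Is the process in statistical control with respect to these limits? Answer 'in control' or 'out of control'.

in control

All 9 points lie within [82.03, 82.73].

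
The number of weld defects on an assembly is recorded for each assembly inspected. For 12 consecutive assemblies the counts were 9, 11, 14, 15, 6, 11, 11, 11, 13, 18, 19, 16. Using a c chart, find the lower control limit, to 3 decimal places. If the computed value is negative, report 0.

c̄ = (9 + 11 + 14 + 15 + 6 + 11 + 11 + 11 + 13 + 18 + 19 + 16) / 12 = 154 / 12 = 12.8333
LCL = c̄ − 3√c̄ = 12.8333 − 3 × 3.5824 = 2.0862

2.086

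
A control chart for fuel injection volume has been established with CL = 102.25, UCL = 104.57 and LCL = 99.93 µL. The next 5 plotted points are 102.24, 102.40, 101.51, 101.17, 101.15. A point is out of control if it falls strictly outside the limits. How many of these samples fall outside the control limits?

All 5 points lie within [99.93, 104.57].

0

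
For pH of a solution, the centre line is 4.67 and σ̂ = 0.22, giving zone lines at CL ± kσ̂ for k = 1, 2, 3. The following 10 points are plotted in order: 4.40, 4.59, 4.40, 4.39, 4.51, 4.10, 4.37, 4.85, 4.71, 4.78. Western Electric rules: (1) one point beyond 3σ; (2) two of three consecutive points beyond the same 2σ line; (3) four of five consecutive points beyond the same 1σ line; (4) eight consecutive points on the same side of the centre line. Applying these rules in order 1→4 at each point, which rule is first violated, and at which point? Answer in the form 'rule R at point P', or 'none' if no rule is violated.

Zone of each point (C = within 1σ̂, B = 1σ̂–2σ̂, A = 2σ̂–3σ̂, * = beyond 3σ̂; sign = side of CL): 1:-B, 2:-C, 3:-B, 4:-B, 5:-C, 6:-A, 7:-B, 8:+C, 9:+C, 10:+C
Rule 3 (four of five consecutive points beyond the same 1σ limit) is satisfied at point 7.

rule 3 at point 7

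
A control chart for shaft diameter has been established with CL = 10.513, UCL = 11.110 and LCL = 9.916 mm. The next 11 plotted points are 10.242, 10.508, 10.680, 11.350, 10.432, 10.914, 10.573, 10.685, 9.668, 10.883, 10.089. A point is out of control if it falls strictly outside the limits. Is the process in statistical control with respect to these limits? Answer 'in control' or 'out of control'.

out of control

Compare each point to [9.916, 11.110]: sample 4 = 11.350 > UCL; sample 9 = 9.668 < LCL.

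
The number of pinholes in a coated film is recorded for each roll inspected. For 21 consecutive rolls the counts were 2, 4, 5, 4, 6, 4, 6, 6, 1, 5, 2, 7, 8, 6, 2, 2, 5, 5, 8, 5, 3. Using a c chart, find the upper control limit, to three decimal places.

10.986

c̄ = (2 + 4 + 5 + 4 + 6 + 4 + 6 + 6 + 1 + 5 + 2 + 7 + 8 + 6 + 2 + 2 + 5 + 5 + 8 + 5 + 3) / 21 = 96 / 21 = 4.5714
UCL = c̄ + 3√c̄ = 4.5714 + 3 × √4.5714 = 4.5714 + 3 × 2.1381 = 10.9857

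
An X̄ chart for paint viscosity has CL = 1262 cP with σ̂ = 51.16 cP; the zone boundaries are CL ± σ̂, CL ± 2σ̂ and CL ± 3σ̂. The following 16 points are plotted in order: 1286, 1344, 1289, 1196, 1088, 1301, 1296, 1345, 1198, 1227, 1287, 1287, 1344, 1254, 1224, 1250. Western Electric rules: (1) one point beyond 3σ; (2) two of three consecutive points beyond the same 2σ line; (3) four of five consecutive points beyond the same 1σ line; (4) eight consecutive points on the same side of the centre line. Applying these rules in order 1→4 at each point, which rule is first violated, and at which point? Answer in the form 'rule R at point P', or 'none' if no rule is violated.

rule 1 at point 5

Zone of each point (C = within 1σ̂, B = 1σ̂–2σ̂, A = 2σ̂–3σ̂, * = beyond 3σ̂; sign = side of CL): 1:+C, 2:+B, 3:+C, 4:-B, 5:-*, 6:+C, 7:+C, 8:+B, 9:-B, 10:-C, 11:+C, 12:+C, 13:+B, 14:-C, 15:-C, 16:-C
Rule 1 (one point beyond the 3σ limits) is satisfied at point 5.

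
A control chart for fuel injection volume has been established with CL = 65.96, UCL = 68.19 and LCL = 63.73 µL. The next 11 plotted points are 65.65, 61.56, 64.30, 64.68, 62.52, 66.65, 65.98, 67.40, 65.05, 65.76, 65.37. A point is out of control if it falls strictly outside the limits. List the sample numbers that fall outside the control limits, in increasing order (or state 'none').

2, 5

Compare each point to [63.73, 68.19]: sample 2 = 61.56 < LCL; sample 5 = 62.52 < LCL.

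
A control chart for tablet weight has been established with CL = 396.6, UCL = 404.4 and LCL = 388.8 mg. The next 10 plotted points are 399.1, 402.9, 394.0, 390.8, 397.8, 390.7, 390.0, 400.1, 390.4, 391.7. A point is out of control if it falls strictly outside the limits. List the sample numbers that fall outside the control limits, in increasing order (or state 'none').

none

All 10 points lie within [388.8, 404.4].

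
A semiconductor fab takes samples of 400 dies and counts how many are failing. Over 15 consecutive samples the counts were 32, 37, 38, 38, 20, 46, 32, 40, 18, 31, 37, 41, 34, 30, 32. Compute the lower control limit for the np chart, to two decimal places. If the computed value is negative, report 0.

17.06

p̄ = Σdᵢ / (k·n) = 506 / (15 × 400) = 0.08433
LCL = np̄ − 3·√(np̄(1−p̄)) = 33.7333 − 3 × 5.5577 = 17.0601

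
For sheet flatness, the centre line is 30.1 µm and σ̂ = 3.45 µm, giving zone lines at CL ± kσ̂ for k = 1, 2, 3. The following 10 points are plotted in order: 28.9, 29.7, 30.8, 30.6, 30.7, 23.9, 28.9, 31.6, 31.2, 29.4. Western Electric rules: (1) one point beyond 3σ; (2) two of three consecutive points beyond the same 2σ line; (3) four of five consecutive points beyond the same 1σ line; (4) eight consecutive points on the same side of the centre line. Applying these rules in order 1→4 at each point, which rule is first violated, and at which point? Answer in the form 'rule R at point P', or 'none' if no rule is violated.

none

Zone of each point (C = within 1σ̂, B = 1σ̂–2σ̂, A = 2σ̂–3σ̂, * = beyond 3σ̂; sign = side of CL): 1:-C, 2:-C, 3:+C, 4:+C, 5:+C, 6:-B, 7:-C, 8:+C, 9:+C, 10:-C
No rule fires across all 10 points.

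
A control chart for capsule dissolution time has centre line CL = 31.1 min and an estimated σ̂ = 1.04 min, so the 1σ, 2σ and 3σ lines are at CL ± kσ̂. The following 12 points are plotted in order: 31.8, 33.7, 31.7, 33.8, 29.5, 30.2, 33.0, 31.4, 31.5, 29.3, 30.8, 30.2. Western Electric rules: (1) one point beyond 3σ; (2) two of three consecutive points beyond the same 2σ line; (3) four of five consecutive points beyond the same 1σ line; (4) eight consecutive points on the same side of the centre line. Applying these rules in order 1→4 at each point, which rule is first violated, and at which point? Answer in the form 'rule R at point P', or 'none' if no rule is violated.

Zone of each point (C = within 1σ̂, B = 1σ̂–2σ̂, A = 2σ̂–3σ̂, * = beyond 3σ̂; sign = side of CL): 1:+C, 2:+A, 3:+C, 4:+A, 5:-B, 6:-C, 7:+B, 8:+C, 9:+C, 10:-B, 11:-C, 12:-C
Rule 2 (two of three consecutive points beyond the same 2σ limit) is satisfied at point 4.

rule 2 at point 4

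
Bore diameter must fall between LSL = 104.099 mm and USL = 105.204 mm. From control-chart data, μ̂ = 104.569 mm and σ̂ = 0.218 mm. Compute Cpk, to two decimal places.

Cpu = (USL − μ̂) / (3σ̂) = (105.204 − 104.569) / (3 × 0.218) = 0.9709; Cpl = (μ̂ − LSL) / (3σ̂) = (104.569 − 104.099) / (3 × 0.218) = 0.7187; Cpk = min(Cpu, Cpl) = 0.7187

0.72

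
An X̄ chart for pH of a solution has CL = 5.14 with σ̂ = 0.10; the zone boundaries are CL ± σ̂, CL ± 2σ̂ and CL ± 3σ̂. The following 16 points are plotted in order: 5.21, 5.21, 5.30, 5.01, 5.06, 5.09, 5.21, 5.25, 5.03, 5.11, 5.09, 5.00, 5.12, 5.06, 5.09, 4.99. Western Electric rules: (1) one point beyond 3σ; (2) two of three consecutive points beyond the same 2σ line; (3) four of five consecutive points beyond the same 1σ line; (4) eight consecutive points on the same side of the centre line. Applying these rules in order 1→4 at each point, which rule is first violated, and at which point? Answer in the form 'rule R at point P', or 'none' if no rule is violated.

rule 4 at point 16

Zone of each point (C = within 1σ̂, B = 1σ̂–2σ̂, A = 2σ̂–3σ̂, * = beyond 3σ̂; sign = side of CL): 1:+C, 2:+C, 3:+B, 4:-B, 5:-C, 6:-C, 7:+C, 8:+B, 9:-B, 10:-C, 11:-C, 12:-B, 13:-C, 14:-C, 15:-C, 16:-B
Rule 4 (eight consecutive points on the same side of the centre line) is satisfied at point 16.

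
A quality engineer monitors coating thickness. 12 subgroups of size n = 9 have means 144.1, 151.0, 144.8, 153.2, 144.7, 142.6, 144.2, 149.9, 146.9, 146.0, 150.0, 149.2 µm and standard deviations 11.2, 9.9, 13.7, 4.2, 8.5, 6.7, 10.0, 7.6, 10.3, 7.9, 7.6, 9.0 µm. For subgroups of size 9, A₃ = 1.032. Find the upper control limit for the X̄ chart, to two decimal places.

156.38

X̄̄ = (144.1 + 151.0 + 144.8 + 153.2 + 144.7 + 142.6 + 144.2 + 149.9 + 146.9 + 146.0 + 150.0 + 149.2) / 12 = 147.2167
s̄ = (11.2 + 9.9 + 13.7 + 4.2 + 8.5 + 6.7 + 10.0 + 7.6 + 10.3 + 7.9 + 7.6 + 9.0) / 12 = 8.8833
UCL = X̄̄ + A₃·s̄ = 147.2167 + 1.032 × 8.8833 = 156.3843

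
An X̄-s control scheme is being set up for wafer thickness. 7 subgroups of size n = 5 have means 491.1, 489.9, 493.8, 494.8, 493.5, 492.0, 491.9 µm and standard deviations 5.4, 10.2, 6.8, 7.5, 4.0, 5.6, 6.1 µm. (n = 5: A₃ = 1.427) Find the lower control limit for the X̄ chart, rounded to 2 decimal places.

X̄̄ = (491.1 + 489.9 + 493.8 + 494.8 + 493.5 + 492.0 + 491.9) / 7 = 492.4286
s̄ = (5.4 + 10.2 + 6.8 + 7.5 + 4.0 + 5.6 + 6.1) / 7 = 6.5143
LCL = X̄̄ − A₃·s̄ = 492.4286 − 1.427 × 6.5143 = 483.1327

483.13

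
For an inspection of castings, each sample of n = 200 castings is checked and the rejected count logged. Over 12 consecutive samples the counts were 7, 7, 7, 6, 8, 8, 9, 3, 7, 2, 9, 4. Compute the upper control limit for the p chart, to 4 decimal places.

p̄ = Σdᵢ / (k·n) = 77 / (12 × 200) = 0.03208
UCL = p̄ + 3·√(p̄(1−p̄)/n) = 0.03208 + 3 × √(0.03208×0.96792/200) = 0.03208 + 3 × 0.01246 = 0.06947

0.0695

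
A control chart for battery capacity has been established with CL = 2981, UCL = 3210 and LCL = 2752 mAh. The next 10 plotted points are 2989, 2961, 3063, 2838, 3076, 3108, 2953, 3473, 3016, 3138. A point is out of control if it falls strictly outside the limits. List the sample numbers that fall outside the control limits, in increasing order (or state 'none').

Compare each point to [2752, 3210]: sample 8 = 3473 > UCL.

8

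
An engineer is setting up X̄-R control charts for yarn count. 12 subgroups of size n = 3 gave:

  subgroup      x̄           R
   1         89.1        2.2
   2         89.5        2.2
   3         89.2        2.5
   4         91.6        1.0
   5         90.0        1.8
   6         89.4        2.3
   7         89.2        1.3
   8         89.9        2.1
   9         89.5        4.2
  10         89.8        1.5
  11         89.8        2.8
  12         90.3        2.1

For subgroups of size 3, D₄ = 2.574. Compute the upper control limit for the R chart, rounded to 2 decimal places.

R̄ = (2.2 + 2.2 + 2.5 + 1.0 + 1.8 + 2.3 + 1.3 + 2.1 + 4.2 + 1.5 + 2.8 + 2.1) / 12 = 26.0000 / 12 = 2.1667
UCL_R = D₄·R̄ = 2.574 × 2.1667 = 5.5770

5.58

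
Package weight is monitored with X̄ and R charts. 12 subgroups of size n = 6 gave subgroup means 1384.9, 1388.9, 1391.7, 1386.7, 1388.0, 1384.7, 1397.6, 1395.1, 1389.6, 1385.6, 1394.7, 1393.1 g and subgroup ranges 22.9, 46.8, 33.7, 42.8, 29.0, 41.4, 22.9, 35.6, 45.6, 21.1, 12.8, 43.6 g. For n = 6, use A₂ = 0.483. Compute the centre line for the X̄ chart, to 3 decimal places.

X̄̄ = (1384.9 + 1388.9 + 1391.7 + 1386.7 + 1388.0 + 1384.7 + 1397.6 + 1395.1 + 1389.6 + 1385.6 + 1394.7 + 1393.1) / 12 = 16680.6000 / 12 = 1390.0500
CL = X̄̄ = 1390.0500

1390.050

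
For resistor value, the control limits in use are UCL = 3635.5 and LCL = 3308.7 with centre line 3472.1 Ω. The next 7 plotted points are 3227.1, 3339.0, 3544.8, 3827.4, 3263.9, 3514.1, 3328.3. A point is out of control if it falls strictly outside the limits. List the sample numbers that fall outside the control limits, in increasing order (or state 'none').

Compare each point to [3308.7, 3635.5]: sample 1 = 3227.1 < LCL; sample 4 = 3827.4 > UCL; sample 5 = 3263.9 < LCL.

1, 4, 5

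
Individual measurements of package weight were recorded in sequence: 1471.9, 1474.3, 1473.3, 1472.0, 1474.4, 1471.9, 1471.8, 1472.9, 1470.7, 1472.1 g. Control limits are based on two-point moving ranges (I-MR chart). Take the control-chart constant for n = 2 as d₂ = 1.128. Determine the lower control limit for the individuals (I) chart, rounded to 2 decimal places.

1468.27

X̄ = (1471.9 + 1474.3 + 1473.3 + 1472.0 + 1474.4 + 1471.9 + 1471.8 + 1472.9 + 1470.7 + 1472.1) / 10 = 1472.5300
Moving ranges: 2.4, 1.0, 1.3, 2.4, 2.5, 0.1, 1.1, 2.2, 1.4; M̄R̄ = 14.4000 / 9 = 1.6000
LCL = X̄ − 3·M̄R̄/d₂ = 1472.5300 − 3 × 1.6000 / 1.128 = 1468.2747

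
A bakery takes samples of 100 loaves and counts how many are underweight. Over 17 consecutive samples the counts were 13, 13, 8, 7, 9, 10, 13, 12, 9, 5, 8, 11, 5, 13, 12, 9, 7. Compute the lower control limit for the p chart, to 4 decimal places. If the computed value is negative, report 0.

p̄ = Σdᵢ / (k·n) = 164 / (17 × 100) = 0.09647
LCL = p̄ − 3·√(p̄(1−p̄)/n) = 0.09647 − 3 × 0.02952 = 0.00790

0.0079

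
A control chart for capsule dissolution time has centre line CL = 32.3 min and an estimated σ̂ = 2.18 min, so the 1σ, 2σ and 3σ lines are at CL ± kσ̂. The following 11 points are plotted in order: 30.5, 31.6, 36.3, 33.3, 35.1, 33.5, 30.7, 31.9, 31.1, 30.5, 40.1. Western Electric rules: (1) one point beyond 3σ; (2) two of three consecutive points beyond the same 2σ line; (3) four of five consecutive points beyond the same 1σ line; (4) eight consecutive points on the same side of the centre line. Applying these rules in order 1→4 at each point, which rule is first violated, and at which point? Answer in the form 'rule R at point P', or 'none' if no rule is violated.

Zone of each point (C = within 1σ̂, B = 1σ̂–2σ̂, A = 2σ̂–3σ̂, * = beyond 3σ̂; sign = side of CL): 1:-C, 2:-C, 3:+B, 4:+C, 5:+B, 6:+C, 7:-C, 8:-C, 9:-C, 10:-C, 11:+*
Rule 1 (one point beyond the 3σ limits) is satisfied at point 11.

rule 1 at point 11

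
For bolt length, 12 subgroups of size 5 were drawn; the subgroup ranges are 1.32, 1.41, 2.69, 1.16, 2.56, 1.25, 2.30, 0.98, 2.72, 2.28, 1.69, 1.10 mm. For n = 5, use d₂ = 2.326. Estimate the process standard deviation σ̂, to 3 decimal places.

R̄ = (1.32 + 1.41 + 2.69 + 1.16 + 2.56 + 1.25 + 2.30 + 0.98 + 2.72 + 2.28 + 1.69 + 1.10) / 12 = 1.7883
σ̂ = R̄ / d₂ = 1.7883 / 2.326 = 0.7688

0.769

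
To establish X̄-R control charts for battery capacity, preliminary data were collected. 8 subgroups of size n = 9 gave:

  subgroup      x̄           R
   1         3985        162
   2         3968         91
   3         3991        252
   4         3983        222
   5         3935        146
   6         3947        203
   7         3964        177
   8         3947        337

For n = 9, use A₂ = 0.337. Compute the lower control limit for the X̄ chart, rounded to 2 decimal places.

3898.02

X̄̄ = (3985 + 3968 + 3991 + 3983 + 3935 + 3947 + 3964 + 3947) / 8 = 31720.0000 / 8 = 3965.0000
R̄ = (162 + 91 + 252 + 222 + 146 + 203 + 177 + 337) / 8 = 1590.0000 / 8 = 198.7500
LCL = X̄̄ − A₂·R̄ = 3965.0000 − 0.337 × 198.7500 = 3898.0212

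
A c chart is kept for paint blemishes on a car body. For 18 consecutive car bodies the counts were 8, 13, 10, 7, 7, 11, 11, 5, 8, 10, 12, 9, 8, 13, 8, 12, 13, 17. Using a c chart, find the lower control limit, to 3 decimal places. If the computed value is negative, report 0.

0.572

c̄ = (8 + 13 + 10 + 7 + 7 + 11 + 11 + 5 + 8 + 10 + 12 + 9 + 8 + 13 + 8 + 12 + 13 + 17) / 18 = 182 / 18 = 10.1111
LCL = c̄ − 3√c̄ = 10.1111 − 3 × 3.1798 = 0.5717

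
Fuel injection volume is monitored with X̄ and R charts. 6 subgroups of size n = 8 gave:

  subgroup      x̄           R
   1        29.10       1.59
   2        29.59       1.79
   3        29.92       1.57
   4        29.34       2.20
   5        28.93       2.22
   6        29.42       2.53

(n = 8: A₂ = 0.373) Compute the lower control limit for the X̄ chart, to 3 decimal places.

X̄̄ = (29.10 + 29.59 + 29.92 + 29.34 + 28.93 + 29.42) / 6 = 176.3000 / 6 = 29.3833
R̄ = (1.59 + 1.79 + 1.57 + 2.20 + 2.22 + 2.53) / 6 = 11.9000 / 6 = 1.9833
LCL = X̄̄ − A₂·R̄ = 29.3833 − 0.373 × 1.9833 = 28.6436

28.644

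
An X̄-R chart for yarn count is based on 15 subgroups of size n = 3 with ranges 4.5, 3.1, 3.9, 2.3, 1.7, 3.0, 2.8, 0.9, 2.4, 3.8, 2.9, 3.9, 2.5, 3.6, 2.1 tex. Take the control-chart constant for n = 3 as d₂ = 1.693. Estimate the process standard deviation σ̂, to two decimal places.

1.71

R̄ = (4.5 + 3.1 + 3.9 + 2.3 + 1.7 + 3.0 + 2.8 + 0.9 + 2.4 + 3.8 + 2.9 + 3.9 + 2.5 + 3.6 + 2.1) / 15 = 2.8933
σ̂ = R̄ / d₂ = 2.8933 / 1.693 = 1.7090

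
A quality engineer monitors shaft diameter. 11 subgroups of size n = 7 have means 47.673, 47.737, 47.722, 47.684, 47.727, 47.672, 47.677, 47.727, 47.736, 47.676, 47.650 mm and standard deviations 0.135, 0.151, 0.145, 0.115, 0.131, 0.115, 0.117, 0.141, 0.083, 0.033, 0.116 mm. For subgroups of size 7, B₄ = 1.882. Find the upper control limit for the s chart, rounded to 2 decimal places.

s̄ = (0.135 + 0.151 + 0.145 + 0.115 + 0.131 + 0.115 + 0.117 + 0.141 + 0.083 + 0.033 + 0.116) / 11 = 0.1165
UCL_s = B₄·s̄ = 1.882 × 0.1165 = 0.2193

0.22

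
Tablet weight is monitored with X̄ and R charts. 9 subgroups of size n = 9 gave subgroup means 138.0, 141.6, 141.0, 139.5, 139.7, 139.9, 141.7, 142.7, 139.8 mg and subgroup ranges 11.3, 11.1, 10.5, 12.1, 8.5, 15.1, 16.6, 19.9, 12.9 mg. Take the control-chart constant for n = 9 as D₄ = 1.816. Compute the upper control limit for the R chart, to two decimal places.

R̄ = (11.3 + 11.1 + 10.5 + 12.1 + 8.5 + 15.1 + 16.6 + 19.9 + 12.9) / 9 = 118.0000 / 9 = 13.1111
UCL_R = D₄·R̄ = 1.816 × 13.1111 = 23.8098

23.81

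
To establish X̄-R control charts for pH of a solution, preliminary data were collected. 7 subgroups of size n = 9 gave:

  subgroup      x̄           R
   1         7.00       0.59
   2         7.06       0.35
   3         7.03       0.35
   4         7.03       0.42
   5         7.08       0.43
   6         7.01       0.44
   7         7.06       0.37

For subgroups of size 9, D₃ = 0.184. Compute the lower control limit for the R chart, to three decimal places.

0.078

R̄ = (0.59 + 0.35 + 0.35 + 0.42 + 0.43 + 0.44 + 0.37) / 7 = 2.9500 / 7 = 0.4214
LCL_R = D₃·R̄ = 0.184 × 0.4214 = 0.0775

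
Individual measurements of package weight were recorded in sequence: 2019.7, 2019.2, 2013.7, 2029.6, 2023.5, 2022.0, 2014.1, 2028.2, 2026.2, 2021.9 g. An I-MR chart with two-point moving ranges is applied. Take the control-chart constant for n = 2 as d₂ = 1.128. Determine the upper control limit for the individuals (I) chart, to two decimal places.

2038.89

X̄ = (2019.7 + 2019.2 + 2013.7 + 2029.6 + 2023.5 + 2022.0 + 2014.1 + 2028.2 + 2026.2 + 2021.9) / 10 = 2021.8100
Moving ranges: 0.5, 5.5, 15.9, 6.1, 1.5, 7.9, 14.1, 2.0, 4.3; M̄R̄ = 57.8000 / 9 = 6.4222
UCL = X̄ + 3·M̄R̄/d₂ = 2021.8100 + 3 × 6.4222 / 1.128 = 2038.8904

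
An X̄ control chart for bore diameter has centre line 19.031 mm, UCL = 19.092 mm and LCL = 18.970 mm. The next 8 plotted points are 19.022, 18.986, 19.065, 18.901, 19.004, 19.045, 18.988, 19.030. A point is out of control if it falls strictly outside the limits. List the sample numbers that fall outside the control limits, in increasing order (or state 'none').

Compare each point to [18.970, 19.092]: sample 4 = 18.901 < LCL.

4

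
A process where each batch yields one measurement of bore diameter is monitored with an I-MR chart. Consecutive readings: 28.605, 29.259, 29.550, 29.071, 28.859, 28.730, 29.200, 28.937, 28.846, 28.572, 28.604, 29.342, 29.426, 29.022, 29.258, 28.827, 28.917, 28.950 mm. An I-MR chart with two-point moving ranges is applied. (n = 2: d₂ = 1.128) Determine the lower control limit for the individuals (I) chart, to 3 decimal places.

28.230

X̄ = (28.605 + 29.259 + 29.550 + 29.071 + 28.859 + 28.730 + 29.200 + 28.937 + 28.846 + 28.572 + 28.604 + 29.342 + 29.426 + 29.022 + 29.258 + 28.827 + 28.917 + 28.950) / 18 = 28.9986
Moving ranges: 0.654, 0.291, 0.479, 0.212, 0.129, 0.470, 0.263, 0.091, 0.274, 0.032, 0.738, 0.084, 0.404, 0.236, 0.431, 0.090, 0.033; M̄R̄ = 4.9110 / 17 = 0.2889
LCL = X̄ − 3·M̄R̄/d₂ = 28.9986 − 3 × 0.2889 / 1.128 = 28.2303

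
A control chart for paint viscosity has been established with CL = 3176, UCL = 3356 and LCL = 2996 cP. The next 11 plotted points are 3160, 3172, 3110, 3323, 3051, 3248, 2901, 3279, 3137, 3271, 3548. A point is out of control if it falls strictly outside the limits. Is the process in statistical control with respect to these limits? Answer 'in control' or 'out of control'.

out of control

Compare each point to [2996, 3356]: sample 7 = 2901 < LCL; sample 11 = 3548 > UCL.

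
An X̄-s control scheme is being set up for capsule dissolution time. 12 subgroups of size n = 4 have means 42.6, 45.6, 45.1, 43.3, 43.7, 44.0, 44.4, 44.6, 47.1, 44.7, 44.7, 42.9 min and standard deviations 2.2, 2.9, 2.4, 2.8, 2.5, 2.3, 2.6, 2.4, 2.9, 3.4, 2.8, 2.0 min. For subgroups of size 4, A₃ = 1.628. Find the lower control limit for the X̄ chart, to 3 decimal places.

40.159

X̄̄ = (42.6 + 45.6 + 45.1 + 43.3 + 43.7 + 44.0 + 44.4 + 44.6 + 47.1 + 44.7 + 44.7 + 42.9) / 12 = 44.3917
s̄ = (2.2 + 2.9 + 2.4 + 2.8 + 2.5 + 2.3 + 2.6 + 2.4 + 2.9 + 3.4 + 2.8 + 2.0) / 12 = 2.6000
LCL = X̄̄ − A₃·s̄ = 44.3917 − 1.628 × 2.6000 = 40.1589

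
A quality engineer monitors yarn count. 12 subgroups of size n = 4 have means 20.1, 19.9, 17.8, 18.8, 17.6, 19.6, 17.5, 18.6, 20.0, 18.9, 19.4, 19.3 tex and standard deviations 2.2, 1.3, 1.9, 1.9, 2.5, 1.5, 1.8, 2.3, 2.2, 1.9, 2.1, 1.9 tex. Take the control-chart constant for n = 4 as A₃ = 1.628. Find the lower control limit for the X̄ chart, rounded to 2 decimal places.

15.77

X̄̄ = (20.1 + 19.9 + 17.8 + 18.8 + 17.6 + 19.6 + 17.5 + 18.6 + 20.0 + 18.9 + 19.4 + 19.3) / 12 = 18.9583
s̄ = (2.2 + 1.3 + 1.9 + 1.9 + 2.5 + 1.5 + 1.8 + 2.3 + 2.2 + 1.9 + 2.1 + 1.9) / 12 = 1.9583
LCL = X̄̄ − A₃·s̄ = 18.9583 − 1.628 × 1.9583 = 15.7702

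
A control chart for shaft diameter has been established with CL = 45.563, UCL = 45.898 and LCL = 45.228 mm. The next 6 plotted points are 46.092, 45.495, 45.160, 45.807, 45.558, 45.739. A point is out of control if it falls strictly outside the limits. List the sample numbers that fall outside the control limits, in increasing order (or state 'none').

Compare each point to [45.228, 45.898]: sample 1 = 46.092 > UCL; sample 3 = 45.160 < LCL.

1, 3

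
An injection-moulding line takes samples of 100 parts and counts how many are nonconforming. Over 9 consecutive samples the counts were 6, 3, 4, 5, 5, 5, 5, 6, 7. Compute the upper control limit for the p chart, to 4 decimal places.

0.1172

p̄ = Σdᵢ / (k·n) = 46 / (9 × 100) = 0.05111
UCL = p̄ + 3·√(p̄(1−p̄)/n) = 0.05111 + 3 × √(0.05111×0.94889/100) = 0.05111 + 3 × 0.02202 = 0.11718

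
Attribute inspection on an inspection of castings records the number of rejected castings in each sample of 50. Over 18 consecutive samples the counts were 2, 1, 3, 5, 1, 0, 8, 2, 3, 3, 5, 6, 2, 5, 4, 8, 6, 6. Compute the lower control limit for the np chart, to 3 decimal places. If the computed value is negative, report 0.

0.000

p̄ = Σdᵢ / (k·n) = 70 / (18 × 50) = 0.07778
LCL = np̄ − 3·√(np̄(1−p̄)) = 3.8889 − 3 × 1.8938 = -1.7925 → 0 (negative, so LCL = 0)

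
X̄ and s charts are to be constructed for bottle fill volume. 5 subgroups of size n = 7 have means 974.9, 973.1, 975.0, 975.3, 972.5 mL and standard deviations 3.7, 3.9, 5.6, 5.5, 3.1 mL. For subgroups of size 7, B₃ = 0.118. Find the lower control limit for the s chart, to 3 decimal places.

0.514

s̄ = (3.7 + 3.9 + 5.6 + 5.5 + 3.1) / 5 = 4.3600
LCL_s = B₃·s̄ = 0.118 × 4.3600 = 0.5145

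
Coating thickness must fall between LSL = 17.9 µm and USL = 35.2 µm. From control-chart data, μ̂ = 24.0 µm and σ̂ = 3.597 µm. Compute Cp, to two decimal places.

0.80

Cp = (USL − LSL) / (6σ̂) = (35.2 − 17.9) / (6 × 3.597) = 17.3000 / 21.5820 = 0.8016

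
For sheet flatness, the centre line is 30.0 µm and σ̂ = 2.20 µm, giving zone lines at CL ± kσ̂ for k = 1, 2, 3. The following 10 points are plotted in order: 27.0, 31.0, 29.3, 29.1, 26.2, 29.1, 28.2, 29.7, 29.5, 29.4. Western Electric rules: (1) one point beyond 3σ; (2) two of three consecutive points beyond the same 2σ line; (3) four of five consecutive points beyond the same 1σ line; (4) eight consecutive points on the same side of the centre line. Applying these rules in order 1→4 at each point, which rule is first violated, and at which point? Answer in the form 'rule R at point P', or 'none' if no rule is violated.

rule 4 at point 10

Zone of each point (C = within 1σ̂, B = 1σ̂–2σ̂, A = 2σ̂–3σ̂, * = beyond 3σ̂; sign = side of CL): 1:-B, 2:+C, 3:-C, 4:-C, 5:-B, 6:-C, 7:-C, 8:-C, 9:-C, 10:-C
Rule 4 (eight consecutive points on the same side of the centre line) is satisfied at point 10.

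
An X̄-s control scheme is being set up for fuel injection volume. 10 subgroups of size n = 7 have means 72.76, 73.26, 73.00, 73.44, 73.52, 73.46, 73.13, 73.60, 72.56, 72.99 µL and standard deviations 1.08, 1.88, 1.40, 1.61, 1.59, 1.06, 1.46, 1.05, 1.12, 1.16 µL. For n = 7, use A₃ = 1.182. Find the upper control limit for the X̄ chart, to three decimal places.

74.757

X̄̄ = (72.76 + 73.26 + 73.00 + 73.44 + 73.52 + 73.46 + 73.13 + 73.60 + 72.56 + 72.99) / 10 = 73.1720
s̄ = (1.08 + 1.88 + 1.40 + 1.61 + 1.59 + 1.06 + 1.46 + 1.05 + 1.12 + 1.16) / 10 = 1.3410
UCL = X̄̄ + A₃·s̄ = 73.1720 + 1.182 × 1.3410 = 74.7571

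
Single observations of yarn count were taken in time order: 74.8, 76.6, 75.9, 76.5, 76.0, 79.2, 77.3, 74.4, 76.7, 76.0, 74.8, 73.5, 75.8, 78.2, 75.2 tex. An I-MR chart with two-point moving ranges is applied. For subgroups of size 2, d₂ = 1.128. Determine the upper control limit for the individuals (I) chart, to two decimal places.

X̄ = (74.8 + 76.6 + 75.9 + 76.5 + 76.0 + 79.2 + 77.3 + 74.4 + 76.7 + 76.0 + 74.8 + 73.5 + 75.8 + 78.2 + 75.2) / 15 = 76.0600
Moving ranges: 1.8, 0.7, 0.6, 0.5, 3.2, 1.9, 2.9, 2.3, 0.7, 1.2, 1.3, 2.3, 2.4, 3.0; M̄R̄ = 24.8000 / 14 = 1.7714
UCL = X̄ + 3·M̄R̄/d₂ = 76.0600 + 3 × 1.7714 / 1.128 = 80.7712

80.77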